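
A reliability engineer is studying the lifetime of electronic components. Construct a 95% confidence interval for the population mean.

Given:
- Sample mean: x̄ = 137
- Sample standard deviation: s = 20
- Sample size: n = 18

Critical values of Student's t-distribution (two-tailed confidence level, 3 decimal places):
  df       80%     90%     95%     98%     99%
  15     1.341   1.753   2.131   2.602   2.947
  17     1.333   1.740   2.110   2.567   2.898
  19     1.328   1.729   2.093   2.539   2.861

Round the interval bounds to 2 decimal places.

The population standard deviation σ is unknown (only the sample standard deviation s is given), so use a t-interval with df = n - 1 = 18 - 1 = 17.

For 95% confidence with df = 17, t* = 2.110 (from t-table)

Standard error: SE = s/√n = 20/√18 = 4.714045

Margin of error: E = t* × SE = 2.110 × 4.714045 = 9.9466

T-interval: x̄ ± E = 137 ± 9.9466 = (127.0534, 146.9466)

Rounded to 2 decimal places:

(127.05, 146.95)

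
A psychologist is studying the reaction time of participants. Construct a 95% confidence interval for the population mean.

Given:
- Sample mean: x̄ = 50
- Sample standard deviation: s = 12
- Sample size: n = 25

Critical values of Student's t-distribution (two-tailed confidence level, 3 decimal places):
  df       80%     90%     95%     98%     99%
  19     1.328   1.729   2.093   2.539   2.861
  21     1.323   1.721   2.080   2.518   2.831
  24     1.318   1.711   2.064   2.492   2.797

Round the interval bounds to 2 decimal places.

The population standard deviation σ is unknown (only the sample standard deviation s is given), so use a t-interval with df = n - 1 = 25 - 1 = 24.

For 95% confidence with df = 24, t* = 2.064 (from t-table)

Standard error: SE = s/√n = 12/√25 = 2.400000

Margin of error: E = t* × SE = 2.064 × 2.400000 = 4.9536

T-interval: x̄ ± E = 50 ± 4.9536 = (45.0464, 54.9536)

Rounded to 2 decimal places:

(45.05, 54.95)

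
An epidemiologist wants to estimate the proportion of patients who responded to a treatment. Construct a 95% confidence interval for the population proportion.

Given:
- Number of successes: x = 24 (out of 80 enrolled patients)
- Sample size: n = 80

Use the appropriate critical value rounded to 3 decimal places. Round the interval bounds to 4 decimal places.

Sample proportion: p̂ = 24/80 = 0.300000

Check conditions for normal approximation:
  np̂ = 24 ≥ 10 ✓
  n(1-p̂) = 56 ≥ 10 ✓

The sample is large enough, so use a z-interval (normal approximation) for the proportion.

For 95% confidence, z* = 1.96 (from standard normal table)

Standard error: SE = √(p̂(1-p̂)/n) = √(0.300000×0.700000/80) = 0.05123475

Margin of error: E = z* × SE = 1.96 × 0.05123475 = 0.100420

Z-interval: p̂ ± E = 0.300000 ± 0.100420 = (0.199580, 0.400420)

Rounded to 4 decimal places:

(0.1996, 0.4004)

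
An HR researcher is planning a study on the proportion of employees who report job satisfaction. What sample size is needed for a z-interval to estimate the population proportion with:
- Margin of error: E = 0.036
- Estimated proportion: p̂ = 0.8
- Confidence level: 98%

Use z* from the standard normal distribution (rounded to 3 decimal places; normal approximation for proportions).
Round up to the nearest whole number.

Using z* for proportion z-interval (normal approximation).

For 98% confidence, z* = 2.326 (from standard normal table)

Sample size formula for proportion z-interval: n = z*²p̂(1-p̂)/E²

n = 2.326² × 0.8 × 0.2 / 0.036²
  = 5.410276 × 0.16 / 0.001296
  = 667.9353

Round up to the nearest whole number: n = 668

668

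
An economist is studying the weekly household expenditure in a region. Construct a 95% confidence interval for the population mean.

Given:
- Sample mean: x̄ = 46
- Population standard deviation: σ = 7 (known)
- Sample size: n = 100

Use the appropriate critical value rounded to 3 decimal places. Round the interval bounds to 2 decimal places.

The population standard deviation σ is known, so use a z-interval (standard normal critical value).

For 95% confidence, z* = 1.96 (from standard normal table)

Standard error: SE = σ/√n = 7/√100 = 0.700000

Margin of error: E = z* × SE = 1.96 × 0.700000 = 1.3720

Z-interval: x̄ ± E = 46 ± 1.3720 = (44.6280, 47.3720)

Rounded to 2 decimal places:

(44.63, 47.37)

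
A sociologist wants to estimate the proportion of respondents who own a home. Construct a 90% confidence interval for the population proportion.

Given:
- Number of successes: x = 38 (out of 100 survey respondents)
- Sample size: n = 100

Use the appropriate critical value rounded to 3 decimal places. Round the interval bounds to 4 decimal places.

Sample proportion: p̂ = 38/100 = 0.380000

Check conditions for normal approximation:
  np̂ = 38 ≥ 10 ✓
  n(1-p̂) = 62 ≥ 10 ✓

The sample is large enough, so use a z-interval (normal approximation) for the proportion.

For 90% confidence, z* = 1.645 (from standard normal table)

Standard error: SE = √(p̂(1-p̂)/n) = √(0.380000×0.620000/100) = 0.04853864

Margin of error: E = z* × SE = 1.645 × 0.04853864 = 0.079846

Z-interval: p̂ ± E = 0.380000 ± 0.079846 = (0.300154, 0.459846)

Rounded to 4 decimal places:

(0.3002, 0.4598)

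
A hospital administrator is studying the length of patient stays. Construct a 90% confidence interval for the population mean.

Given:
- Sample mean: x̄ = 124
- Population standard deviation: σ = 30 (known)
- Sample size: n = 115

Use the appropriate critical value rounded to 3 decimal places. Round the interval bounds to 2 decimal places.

The population standard deviation σ is known, so use a z-interval (standard normal critical value).

For 90% confidence, z* = 1.645 (from standard normal table)

Standard error: SE = σ/√n = 30/√115 = 2.797514

Margin of error: E = z* × SE = 1.645 × 2.797514 = 4.6019

Z-interval: x̄ ± E = 124 ± 4.6019 = (119.3981, 128.6019)

Rounded to 2 decimal places:

(119.40, 128.60)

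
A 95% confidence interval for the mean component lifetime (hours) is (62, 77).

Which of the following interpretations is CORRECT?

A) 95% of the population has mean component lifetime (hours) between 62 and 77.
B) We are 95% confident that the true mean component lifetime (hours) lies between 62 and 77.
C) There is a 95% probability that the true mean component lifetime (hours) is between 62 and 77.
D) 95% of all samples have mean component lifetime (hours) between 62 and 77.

A confidence interval represents our confidence in the procedure, not a probability statement about the parameter.

Key concept: If we repeated this sampling process many times and computed a 95% CI each time, about 95% of those intervals would contain the true population parameter.

For this specific interval (62, 77):
- Midpoint (point estimate): 69.5
- Margin of error: 7.5

The correct interpretation is the one stating confidence that the true parameter lies in the interval — option B.

B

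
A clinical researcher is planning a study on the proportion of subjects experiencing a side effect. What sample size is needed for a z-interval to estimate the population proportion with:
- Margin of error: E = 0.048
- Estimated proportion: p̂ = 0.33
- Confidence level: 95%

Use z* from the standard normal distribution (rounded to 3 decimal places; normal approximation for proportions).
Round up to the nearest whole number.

Using z* for proportion z-interval (normal approximation).

For 95% confidence, z* = 1.96 (from standard normal table)

Sample size formula for proportion z-interval: n = z*²p̂(1-p̂)/E²

n = 1.96² × 0.33 × 0.67 / 0.048²
  = 3.8416 × 0.2211 / 0.002304
  = 368.6535

Round up to the nearest whole number: n = 369

369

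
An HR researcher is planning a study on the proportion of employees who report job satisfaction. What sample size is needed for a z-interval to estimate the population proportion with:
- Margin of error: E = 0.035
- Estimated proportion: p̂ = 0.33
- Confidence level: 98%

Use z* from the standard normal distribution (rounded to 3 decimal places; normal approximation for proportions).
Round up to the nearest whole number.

Using z* for proportion z-interval (normal approximation).

For 98% confidence, z* = 2.326 (from standard normal table)

Sample size formula for proportion z-interval: n = z*²p̂(1-p̂)/E²

n = 2.326² × 0.33 × 0.67 / 0.035²
  = 5.410276 × 0.2211 / 0.001225
  = 976.4996

Round up to the nearest whole number: n = 977

977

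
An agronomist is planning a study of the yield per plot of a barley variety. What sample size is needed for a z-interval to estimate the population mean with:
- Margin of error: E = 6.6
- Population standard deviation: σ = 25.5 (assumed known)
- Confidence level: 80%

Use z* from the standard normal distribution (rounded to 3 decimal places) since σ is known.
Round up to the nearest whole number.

Using z* since population σ is known (z-interval formula).

For 80% confidence, z* = 1.282 (from standard normal table)

Sample size formula for z-interval: n = (z*σ/E)²

n = (1.282 × 25.5 / 6.6)²
  = (4.953182)²
  = 24.5340

Round up to the nearest whole number: n = 25

25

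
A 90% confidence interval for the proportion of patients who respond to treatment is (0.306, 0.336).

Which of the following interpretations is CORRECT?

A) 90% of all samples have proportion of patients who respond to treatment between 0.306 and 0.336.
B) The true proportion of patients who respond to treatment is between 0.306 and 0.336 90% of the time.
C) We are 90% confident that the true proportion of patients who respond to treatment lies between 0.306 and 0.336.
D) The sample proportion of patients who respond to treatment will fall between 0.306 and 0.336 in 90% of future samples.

A confidence interval represents our confidence in the procedure, not a probability statement about the parameter.

Key concept: If we repeated this sampling process many times and computed a 90% CI each time, about 90% of those intervals would contain the true population parameter.

For this specific interval (0.306, 0.336):
- Midpoint (point estimate): 0.321
- Margin of error: 0.015

The correct interpretation is the one stating confidence that the true parameter lies in the interval — option C.

C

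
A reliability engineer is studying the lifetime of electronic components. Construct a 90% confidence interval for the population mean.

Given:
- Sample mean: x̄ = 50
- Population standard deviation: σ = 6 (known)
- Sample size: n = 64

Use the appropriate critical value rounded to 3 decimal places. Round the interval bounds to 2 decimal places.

The population standard deviation σ is known, so use a z-interval (standard normal critical value).

For 90% confidence, z* = 1.645 (from standard normal table)

Standard error: SE = σ/√n = 6/√64 = 0.750000

Margin of error: E = z* × SE = 1.645 × 0.750000 = 1.2338

Z-interval: x̄ ± E = 50 ± 1.2338 = (48.7662, 51.2338)

Rounded to 2 decimal places:

(48.77, 51.23)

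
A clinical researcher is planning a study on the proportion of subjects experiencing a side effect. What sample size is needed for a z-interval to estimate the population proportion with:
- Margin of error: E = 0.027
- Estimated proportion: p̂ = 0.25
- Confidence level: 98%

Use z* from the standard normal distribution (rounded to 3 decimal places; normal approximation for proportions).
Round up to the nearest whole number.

Using z* for proportion z-interval (normal approximation).

For 98% confidence, z* = 2.326 (from standard normal table)

Sample size formula for proportion z-interval: n = z*²p̂(1-p̂)/E²

n = 2.326² × 0.25 × 0.75 / 0.027²
  = 5.410276 × 0.1875 / 0.000729
  = 1391.5319

Round up to the nearest whole number: n = 1392

1392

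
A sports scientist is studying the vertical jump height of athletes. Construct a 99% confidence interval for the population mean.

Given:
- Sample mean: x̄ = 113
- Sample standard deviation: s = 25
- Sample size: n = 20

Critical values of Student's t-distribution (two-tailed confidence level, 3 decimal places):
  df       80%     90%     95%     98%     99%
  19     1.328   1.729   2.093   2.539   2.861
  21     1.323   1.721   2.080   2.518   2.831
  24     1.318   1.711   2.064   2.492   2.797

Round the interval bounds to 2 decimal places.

The population standard deviation σ is unknown (only the sample standard deviation s is given), so use a t-interval with df = n - 1 = 20 - 1 = 19.

For 99% confidence with df = 19, t* = 2.861 (from t-table)

Standard error: SE = s/√n = 25/√20 = 5.590170

Margin of error: E = t* × SE = 2.861 × 5.590170 = 15.9935

T-interval: x̄ ± E = 113 ± 15.9935 = (97.0065, 128.9935)

Rounded to 2 decimal places:

(97.01, 128.99)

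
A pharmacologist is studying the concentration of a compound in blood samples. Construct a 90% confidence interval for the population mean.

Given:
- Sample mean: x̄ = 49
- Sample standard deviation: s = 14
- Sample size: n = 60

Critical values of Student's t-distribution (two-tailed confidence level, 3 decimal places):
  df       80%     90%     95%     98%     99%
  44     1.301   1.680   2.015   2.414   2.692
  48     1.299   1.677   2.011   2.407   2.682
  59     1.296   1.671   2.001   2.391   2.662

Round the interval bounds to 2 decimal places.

The population standard deviation σ is unknown (only the sample standard deviation s is given), so use a t-interval with df = n - 1 = 60 - 1 = 59.

For 90% confidence with df = 59, t* = 1.671 (from t-table)

Standard error: SE = s/√n = 14/√60 = 1.807392

Margin of error: E = t* × SE = 1.671 × 1.807392 = 3.0202

T-interval: x̄ ± E = 49 ± 3.0202 = (45.9798, 52.0202)

Rounded to 2 decimal places:

(45.98, 52.02)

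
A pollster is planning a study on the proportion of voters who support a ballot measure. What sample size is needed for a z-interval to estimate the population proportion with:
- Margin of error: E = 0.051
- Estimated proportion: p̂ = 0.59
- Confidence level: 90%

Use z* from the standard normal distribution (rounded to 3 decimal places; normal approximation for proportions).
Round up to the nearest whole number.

Using z* for proportion z-interval (normal approximation).

For 90% confidence, z* = 1.645 (from standard normal table)

Sample size formula for proportion z-interval: n = z*²p̂(1-p̂)/E²

n = 1.645² × 0.59 × 0.41 / 0.051²
  = 2.706025 × 0.2419 / 0.002601
  = 251.6676

Round up to the nearest whole number: n = 252

252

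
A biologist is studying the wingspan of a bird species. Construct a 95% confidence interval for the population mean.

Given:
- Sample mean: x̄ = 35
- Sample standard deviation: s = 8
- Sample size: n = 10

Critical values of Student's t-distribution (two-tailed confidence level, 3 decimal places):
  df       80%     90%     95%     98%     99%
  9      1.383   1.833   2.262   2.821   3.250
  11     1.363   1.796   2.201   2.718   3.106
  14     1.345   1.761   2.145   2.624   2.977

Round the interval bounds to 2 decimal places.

The population standard deviation σ is unknown (only the sample standard deviation s is given), so use a t-interval with df = n - 1 = 10 - 1 = 9.

For 95% confidence with df = 9, t* = 2.262 (from t-table)

Standard error: SE = s/√n = 8/√10 = 2.529822

Margin of error: E = t* × SE = 2.262 × 2.529822 = 5.7225

T-interval: x̄ ± E = 35 ± 5.7225 = (29.2775, 40.7225)

Rounded to 2 decimal places:

(29.28, 40.72)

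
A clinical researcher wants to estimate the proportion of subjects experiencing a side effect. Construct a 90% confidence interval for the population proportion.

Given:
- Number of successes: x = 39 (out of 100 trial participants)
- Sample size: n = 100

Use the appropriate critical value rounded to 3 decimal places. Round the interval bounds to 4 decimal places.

Sample proportion: p̂ = 39/100 = 0.390000

Check conditions for normal approximation:
  np̂ = 39 ≥ 10 ✓
  n(1-p̂) = 61 ≥ 10 ✓

The sample is large enough, so use a z-interval (normal approximation) for the proportion.

For 90% confidence, z* = 1.645 (from standard normal table)

Standard error: SE = √(p̂(1-p̂)/n) = √(0.390000×0.610000/100) = 0.04877499

Margin of error: E = z* × SE = 1.645 × 0.04877499 = 0.080235

Z-interval: p̂ ± E = 0.390000 ± 0.080235 = (0.309765, 0.470235)

Rounded to 4 decimal places:

(0.3098, 0.4702)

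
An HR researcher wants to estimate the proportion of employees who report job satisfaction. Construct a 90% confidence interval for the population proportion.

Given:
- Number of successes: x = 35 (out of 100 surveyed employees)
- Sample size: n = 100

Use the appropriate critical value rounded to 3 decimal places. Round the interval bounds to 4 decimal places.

Sample proportion: p̂ = 35/100 = 0.350000

Check conditions for normal approximation:
  np̂ = 35 ≥ 10 ✓
  n(1-p̂) = 65 ≥ 10 ✓

The sample is large enough, so use a z-interval (normal approximation) for the proportion.

For 90% confidence, z* = 1.645 (from standard normal table)

Standard error: SE = √(p̂(1-p̂)/n) = √(0.350000×0.650000/100) = 0.04769696

Margin of error: E = z* × SE = 1.645 × 0.04769696 = 0.078461

Z-interval: p̂ ± E = 0.350000 ± 0.078461 = (0.271539, 0.428461)

Rounded to 4 decimal places:

(0.2715, 0.4285)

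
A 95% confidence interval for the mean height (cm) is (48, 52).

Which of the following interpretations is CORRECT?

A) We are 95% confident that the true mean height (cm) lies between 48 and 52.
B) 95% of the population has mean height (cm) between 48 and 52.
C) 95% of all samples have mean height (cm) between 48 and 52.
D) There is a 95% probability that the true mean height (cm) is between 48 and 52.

A confidence interval represents our confidence in the procedure, not a probability statement about the parameter.

Key concept: If we repeated this sampling process many times and computed a 95% CI each time, about 95% of those intervals would contain the true population parameter.

For this specific interval (48, 52):
- Midpoint (point estimate): 50
- Margin of error: 2

The correct interpretation is the one stating confidence that the true parameter lies in the interval — option A.

A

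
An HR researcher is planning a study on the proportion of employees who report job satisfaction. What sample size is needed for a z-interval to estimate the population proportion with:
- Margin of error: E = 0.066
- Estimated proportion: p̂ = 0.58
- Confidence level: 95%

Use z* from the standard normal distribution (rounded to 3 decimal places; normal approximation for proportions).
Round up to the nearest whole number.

Using z* for proportion z-interval (normal approximation).

For 95% confidence, z* = 1.96 (from standard normal table)

Sample size formula for proportion z-interval: n = z*²p̂(1-p̂)/E²

n = 1.96² × 0.58 × 0.42 / 0.066²
  = 3.8416 × 0.2436 / 0.004356
  = 214.8333

Round up to the nearest whole number: n = 215

215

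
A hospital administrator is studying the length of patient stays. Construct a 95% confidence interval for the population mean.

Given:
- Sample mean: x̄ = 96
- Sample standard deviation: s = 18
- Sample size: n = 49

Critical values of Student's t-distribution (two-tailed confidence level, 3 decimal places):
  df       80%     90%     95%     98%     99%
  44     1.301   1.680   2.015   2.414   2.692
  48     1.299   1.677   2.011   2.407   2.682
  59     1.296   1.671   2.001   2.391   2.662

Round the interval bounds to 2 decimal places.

The population standard deviation σ is unknown (only the sample standard deviation s is given), so use a t-interval with df = n - 1 = 49 - 1 = 48.

For 95% confidence with df = 48, t* = 2.011 (from t-table)

Standard error: SE = s/√n = 18/√49 = 2.571429

Margin of error: E = t* × SE = 2.011 × 2.571429 = 5.1711

T-interval: x̄ ± E = 96 ± 5.1711 = (90.8289, 101.1711)

Rounded to 2 decimal places:

(90.83, 101.17)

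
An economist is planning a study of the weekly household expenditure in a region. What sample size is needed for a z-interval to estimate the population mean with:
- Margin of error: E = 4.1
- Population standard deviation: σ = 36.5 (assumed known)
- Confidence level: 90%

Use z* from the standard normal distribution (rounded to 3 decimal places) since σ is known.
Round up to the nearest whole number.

Using z* since population σ is known (z-interval formula).

For 90% confidence, z* = 1.645 (from standard normal table)

Sample size formula for z-interval: n = (z*σ/E)²

n = (1.645 × 36.5 / 4.1)²
  = (14.644512)²
  = 214.4617

Round up to the nearest whole number: n = 215

215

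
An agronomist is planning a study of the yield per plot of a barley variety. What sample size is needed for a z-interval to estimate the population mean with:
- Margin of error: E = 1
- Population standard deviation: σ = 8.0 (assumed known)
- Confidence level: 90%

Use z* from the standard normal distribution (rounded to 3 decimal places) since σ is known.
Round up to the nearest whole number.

Using z* since population σ is known (z-interval formula).

For 90% confidence, z* = 1.645 (from standard normal table)

Sample size formula for z-interval: n = (z*σ/E)²

n = (1.645 × 8.0 / 1)²
  = (13.160000)²
  = 173.1856

Round up to the nearest whole number: n = 174

174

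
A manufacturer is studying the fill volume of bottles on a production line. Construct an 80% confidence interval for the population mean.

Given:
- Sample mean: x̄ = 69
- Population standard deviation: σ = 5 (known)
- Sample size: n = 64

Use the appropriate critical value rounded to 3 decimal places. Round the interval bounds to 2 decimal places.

The population standard deviation σ is known, so use a z-interval (standard normal critical value).

For 80% confidence, z* = 1.282 (from standard normal table)

Standard error: SE = σ/√n = 5/√64 = 0.625000

Margin of error: E = z* × SE = 1.282 × 0.625000 = 0.8013

Z-interval: x̄ ± E = 69 ± 0.8013 = (68.1988, 69.8012)

Rounded to 2 decimal places:

(68.20, 69.80)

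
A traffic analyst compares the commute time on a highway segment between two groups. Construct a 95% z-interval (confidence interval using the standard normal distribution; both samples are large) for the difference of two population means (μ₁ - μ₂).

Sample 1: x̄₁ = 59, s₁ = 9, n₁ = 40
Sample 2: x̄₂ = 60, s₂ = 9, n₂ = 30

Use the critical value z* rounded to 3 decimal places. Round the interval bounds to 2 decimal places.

Both samples are large (n₁ = 40 ≥ 30, n₂ = 30 ≥ 30), so a z-interval for the difference of means applies.

Point estimate: x̄₁ - x̄₂ = 59 - 60 = -1

Standard error: SE = √(s₁²/n₁ + s₂²/n₂)
= √(9²/40 + 9²/30)
= √(2.025000 + 2.700000)
= 2.173707

For 95% confidence, z* = 1.96 (from standard normal table)
Margin of error: E = z* × SE = 1.96 × 2.173707 = 4.2605

Z-interval: (x̄₁ - x̄₂) ± E = -1 ± 4.2605 = (-5.2605, 3.2605)

Rounded to 2 decimal places:

(-5.26, 3.26)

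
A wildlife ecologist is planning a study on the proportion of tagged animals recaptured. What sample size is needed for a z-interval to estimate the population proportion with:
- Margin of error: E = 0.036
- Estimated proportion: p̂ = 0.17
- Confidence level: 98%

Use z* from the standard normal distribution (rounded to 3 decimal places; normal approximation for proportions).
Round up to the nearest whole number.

Using z* for proportion z-interval (normal approximation).

For 98% confidence, z* = 2.326 (from standard normal table)

Sample size formula for proportion z-interval: n = z*²p̂(1-p̂)/E²

n = 2.326² × 0.17 × 0.83 / 0.036²
  = 5.410276 × 0.1411 / 0.001296
  = 589.0355

Round up to the nearest whole number: n = 590

590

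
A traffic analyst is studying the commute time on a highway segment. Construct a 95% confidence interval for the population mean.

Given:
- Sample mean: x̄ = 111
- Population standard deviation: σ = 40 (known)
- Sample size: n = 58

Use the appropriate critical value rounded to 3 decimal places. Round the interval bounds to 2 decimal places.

The population standard deviation σ is known, so use a z-interval (standard normal critical value).

For 95% confidence, z* = 1.96 (from standard normal table)

Standard error: SE = σ/√n = 40/√58 = 5.252257

Margin of error: E = z* × SE = 1.96 × 5.252257 = 10.2944

Z-interval: x̄ ± E = 111 ± 10.2944 = (100.7056, 121.2944)

Rounded to 2 decimal places:

(100.71, 121.29)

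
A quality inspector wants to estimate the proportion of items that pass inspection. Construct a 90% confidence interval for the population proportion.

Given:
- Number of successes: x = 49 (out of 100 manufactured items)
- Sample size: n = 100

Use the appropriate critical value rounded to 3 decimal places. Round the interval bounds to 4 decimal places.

Sample proportion: p̂ = 49/100 = 0.490000

Check conditions for normal approximation:
  np̂ = 49 ≥ 10 ✓
  n(1-p̂) = 51 ≥ 10 ✓

The sample is large enough, so use a z-interval (normal approximation) for the proportion.

For 90% confidence, z* = 1.645 (from standard normal table)

Standard error: SE = √(p̂(1-p̂)/n) = √(0.490000×0.510000/100) = 0.04999000

Margin of error: E = z* × SE = 1.645 × 0.04999000 = 0.082234

Z-interval: p̂ ± E = 0.490000 ± 0.082234 = (0.407766, 0.572234)

Rounded to 4 decimal places:

(0.4078, 0.5722)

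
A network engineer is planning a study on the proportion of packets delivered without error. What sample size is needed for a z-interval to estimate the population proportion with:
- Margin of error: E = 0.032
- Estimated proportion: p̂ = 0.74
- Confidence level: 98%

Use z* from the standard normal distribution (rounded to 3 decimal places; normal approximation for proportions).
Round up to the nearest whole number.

Using z* for proportion z-interval (normal approximation).

For 98% confidence, z* = 2.326 (from standard normal table)

Sample size formula for proportion z-interval: n = z*²p̂(1-p̂)/E²

n = 2.326² × 0.74 × 0.26 / 0.032²
  = 5.410276 × 0.1924 / 0.001024
  = 1016.5401

Round up to the nearest whole number: n = 1017

1017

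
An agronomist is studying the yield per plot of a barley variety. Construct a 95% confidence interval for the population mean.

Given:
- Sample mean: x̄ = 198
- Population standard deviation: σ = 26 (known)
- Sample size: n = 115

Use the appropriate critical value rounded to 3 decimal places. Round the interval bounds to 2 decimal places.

The population standard deviation σ is known, so use a z-interval (standard normal critical value).

For 95% confidence, z* = 1.96 (from standard normal table)

Standard error: SE = σ/√n = 26/√115 = 2.424513

Margin of error: E = z* × SE = 1.96 × 2.424513 = 4.7520

Z-interval: x̄ ± E = 198 ± 4.7520 = (193.2480, 202.7520)

Rounded to 2 decimal places:

(193.25, 202.75)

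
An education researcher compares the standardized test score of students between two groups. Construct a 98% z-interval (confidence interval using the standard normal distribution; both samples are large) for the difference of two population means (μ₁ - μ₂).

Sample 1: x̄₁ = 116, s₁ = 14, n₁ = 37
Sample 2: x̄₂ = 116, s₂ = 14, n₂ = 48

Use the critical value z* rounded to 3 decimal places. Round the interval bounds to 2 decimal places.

Both samples are large (n₁ = 37 ≥ 30, n₂ = 48 ≥ 30), so a z-interval for the difference of means applies.

Point estimate: x̄₁ - x̄₂ = 116 - 116 = 0

Standard error: SE = √(s₁²/n₁ + s₂²/n₂)
= √(14²/37 + 14²/48)
= √(5.297297 + 4.083333)
= 3.062782

For 98% confidence, z* = 2.326 (from standard normal table)
Margin of error: E = z* × SE = 2.326 × 3.062782 = 7.1240

Z-interval: (x̄₁ - x̄₂) ± E = 0 ± 7.1240 = (-7.1240, 7.1240)

Rounded to 2 decimal places:

(-7.12, 7.12)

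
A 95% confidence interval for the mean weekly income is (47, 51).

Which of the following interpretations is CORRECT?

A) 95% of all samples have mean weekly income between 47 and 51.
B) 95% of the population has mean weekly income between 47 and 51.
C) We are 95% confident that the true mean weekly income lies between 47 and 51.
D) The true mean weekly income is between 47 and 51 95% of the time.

A confidence interval represents our confidence in the procedure, not a probability statement about the parameter.

Key concept: If we repeated this sampling process many times and computed a 95% CI each time, about 95% of those intervals would contain the true population parameter.

For this specific interval (47, 51):
- Midpoint (point estimate): 49
- Margin of error: 2

The correct interpretation is the one stating confidence that the true parameter lies in the interval — option C.

C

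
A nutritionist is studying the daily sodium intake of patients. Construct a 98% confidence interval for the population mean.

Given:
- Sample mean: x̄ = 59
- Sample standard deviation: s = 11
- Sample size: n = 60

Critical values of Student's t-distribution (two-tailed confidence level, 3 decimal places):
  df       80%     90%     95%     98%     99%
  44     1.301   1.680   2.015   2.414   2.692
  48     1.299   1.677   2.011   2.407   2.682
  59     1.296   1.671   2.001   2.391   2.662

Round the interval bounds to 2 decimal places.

The population standard deviation σ is unknown (only the sample standard deviation s is given), so use a t-interval with df = n - 1 = 60 - 1 = 59.

For 98% confidence with df = 59, t* = 2.391 (from t-table)

Standard error: SE = s/√n = 11/√60 = 1.420094

Margin of error: E = t* × SE = 2.391 × 1.420094 = 3.3954

T-interval: x̄ ± E = 59 ± 3.3954 = (55.6046, 62.3954)

Rounded to 2 decimal places:

(55.60, 62.40)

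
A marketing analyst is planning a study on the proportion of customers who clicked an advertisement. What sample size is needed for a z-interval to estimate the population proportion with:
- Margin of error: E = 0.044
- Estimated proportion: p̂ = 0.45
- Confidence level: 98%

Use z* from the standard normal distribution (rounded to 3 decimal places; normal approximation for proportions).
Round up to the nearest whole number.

Using z* for proportion z-interval (normal approximation).

For 98% confidence, z* = 2.326 (from standard normal table)

Sample size formula for proportion z-interval: n = z*²p̂(1-p̂)/E²

n = 2.326² × 0.45 × 0.55 / 0.044²
  = 5.410276 × 0.2475 / 0.001936
  = 691.6546

Round up to the nearest whole number: n = 692

692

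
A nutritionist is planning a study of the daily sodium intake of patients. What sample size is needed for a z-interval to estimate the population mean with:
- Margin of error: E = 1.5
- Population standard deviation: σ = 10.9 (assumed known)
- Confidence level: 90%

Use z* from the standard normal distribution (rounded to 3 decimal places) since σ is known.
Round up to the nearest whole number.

Using z* since population σ is known (z-interval formula).

For 90% confidence, z* = 1.645 (from standard normal table)

Sample size formula for z-interval: n = (z*σ/E)²

n = (1.645 × 10.9 / 1.5)²
  = (11.953667)²
  = 142.8901

Round up to the nearest whole number: n = 143

143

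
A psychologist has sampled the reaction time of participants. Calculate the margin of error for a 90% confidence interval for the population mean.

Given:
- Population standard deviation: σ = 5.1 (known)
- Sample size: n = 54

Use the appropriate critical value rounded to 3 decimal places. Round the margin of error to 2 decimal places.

The population standard deviation σ is known, so use the z-interval margin of error formula.

For 90% confidence, z* = 1.645 (from standard normal table)

Margin of error formula for z-interval: E = z* × σ/√n

E = 1.645 × 5.1/√54
  = 1.645 × 0.694022
  = 1.1417

Rounded to 2 decimal places:

1.14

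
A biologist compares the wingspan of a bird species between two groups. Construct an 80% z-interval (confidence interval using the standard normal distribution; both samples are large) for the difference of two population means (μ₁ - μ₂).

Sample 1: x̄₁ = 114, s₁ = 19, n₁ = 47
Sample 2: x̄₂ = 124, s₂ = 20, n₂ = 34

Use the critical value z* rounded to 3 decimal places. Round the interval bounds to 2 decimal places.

Both samples are large (n₁ = 47 ≥ 30, n₂ = 34 ≥ 30), so a z-interval for the difference of means applies.

Point estimate: x̄₁ - x̄₂ = 114 - 124 = -10

Standard error: SE = √(s₁²/n₁ + s₂²/n₂)
= √(19²/47 + 20²/34)
= √(7.680851 + 11.764706)
= 4.409712

For 80% confidence, z* = 1.282 (from standard normal table)
Margin of error: E = z* × SE = 1.282 × 4.409712 = 5.6533

Z-interval: (x̄₁ - x̄₂) ± E = -10 ± 5.6533 = (-15.6533, -4.3467)

Rounded to 2 decimal places:

(-15.65, -4.35)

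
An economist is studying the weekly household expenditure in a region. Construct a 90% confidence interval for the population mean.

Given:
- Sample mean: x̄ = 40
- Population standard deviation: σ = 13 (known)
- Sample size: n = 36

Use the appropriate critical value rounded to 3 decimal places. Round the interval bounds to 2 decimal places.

The population standard deviation σ is known, so use a z-interval (standard normal critical value).

For 90% confidence, z* = 1.645 (from standard normal table)

Standard error: SE = σ/√n = 13/√36 = 2.166667

Margin of error: E = z* × SE = 1.645 × 2.166667 = 3.5642

Z-interval: x̄ ± E = 40 ± 3.5642 = (36.4358, 43.5642)

Rounded to 2 decimal places:

(36.44, 43.56)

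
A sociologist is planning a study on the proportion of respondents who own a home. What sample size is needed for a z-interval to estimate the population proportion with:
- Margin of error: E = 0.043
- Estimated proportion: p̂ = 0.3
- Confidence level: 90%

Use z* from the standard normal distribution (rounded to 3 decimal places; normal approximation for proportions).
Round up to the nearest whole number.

Using z* for proportion z-interval (normal approximation).

For 90% confidence, z* = 1.645 (from standard normal table)

Sample size formula for proportion z-interval: n = z*²p̂(1-p̂)/E²

n = 1.645² × 0.3 × 0.7 / 0.043²
  = 2.706025 × 0.21 / 0.001849
  = 307.3365

Round up to the nearest whole number: n = 308

308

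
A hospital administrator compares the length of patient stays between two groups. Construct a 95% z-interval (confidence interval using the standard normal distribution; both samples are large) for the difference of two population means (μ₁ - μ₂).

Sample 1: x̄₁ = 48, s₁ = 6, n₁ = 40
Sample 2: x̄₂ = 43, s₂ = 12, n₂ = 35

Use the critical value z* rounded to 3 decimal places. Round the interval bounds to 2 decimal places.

Both samples are large (n₁ = 40 ≥ 30, n₂ = 35 ≥ 30), so a z-interval for the difference of means applies.

Point estimate: x̄₁ - x̄₂ = 48 - 43 = 5

Standard error: SE = √(s₁²/n₁ + s₂²/n₂)
= √(6²/40 + 12²/35)
= √(0.900000 + 4.114286)
= 2.239260

For 95% confidence, z* = 1.96 (from standard normal table)
Margin of error: E = z* × SE = 1.96 × 2.239260 = 4.3889

Z-interval: (x̄₁ - x̄₂) ± E = 5 ± 4.3889 = (0.6111, 9.3889)

Rounded to 2 decimal places:

(0.61, 9.39)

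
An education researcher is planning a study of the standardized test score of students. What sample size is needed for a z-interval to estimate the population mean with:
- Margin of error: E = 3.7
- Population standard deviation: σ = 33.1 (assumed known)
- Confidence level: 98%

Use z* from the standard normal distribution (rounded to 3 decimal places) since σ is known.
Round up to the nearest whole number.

Using z* since population σ is known (z-interval formula).

For 98% confidence, z* = 2.326 (from standard normal table)

Sample size formula for z-interval: n = (z*σ/E)²

n = (2.326 × 33.1 / 3.7)²
  = (20.808270)²
  = 432.9841

Round up to the nearest whole number: n = 433

433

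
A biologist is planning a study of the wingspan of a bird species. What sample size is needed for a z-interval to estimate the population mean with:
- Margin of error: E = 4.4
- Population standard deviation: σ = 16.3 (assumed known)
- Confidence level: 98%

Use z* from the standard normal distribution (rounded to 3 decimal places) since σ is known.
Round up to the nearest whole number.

Using z* since population σ is known (z-interval formula).

For 98% confidence, z* = 2.326 (from standard normal table)

Sample size formula for z-interval: n = (z*σ/E)²

n = (2.326 × 16.3 / 4.4)²
  = (8.616773)²
  = 74.2488

Round up to the nearest whole number: n = 75

75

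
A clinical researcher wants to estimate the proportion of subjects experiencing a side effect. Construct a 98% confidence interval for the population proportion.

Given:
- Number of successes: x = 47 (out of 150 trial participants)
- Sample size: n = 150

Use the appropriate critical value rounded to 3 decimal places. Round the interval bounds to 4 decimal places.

Sample proportion: p̂ = 47/150 = 0.313333

Check conditions for normal approximation:
  np̂ = 47 ≥ 10 ✓
  n(1-p̂) = 103 ≥ 10 ✓

The sample is large enough, so use a z-interval (normal approximation) for the proportion.

For 98% confidence, z* = 2.326 (from standard normal table)

Standard error: SE = √(p̂(1-p̂)/n) = √(0.313333×0.686667/150) = 0.03787308

Margin of error: E = z* × SE = 2.326 × 0.03787308 = 0.088093

Z-interval: p̂ ± E = 0.313333 ± 0.088093 = (0.225241, 0.401426)

Rounded to 4 decimal places:

(0.2252, 0.4014)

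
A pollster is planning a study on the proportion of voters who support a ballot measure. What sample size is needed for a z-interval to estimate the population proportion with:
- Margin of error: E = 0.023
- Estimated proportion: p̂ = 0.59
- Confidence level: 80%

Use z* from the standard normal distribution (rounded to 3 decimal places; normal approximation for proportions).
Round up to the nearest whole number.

Using z* for proportion z-interval (normal approximation).

For 80% confidence, z* = 1.282 (from standard normal table)

Sample size formula for proportion z-interval: n = z*²p̂(1-p̂)/E²

n = 1.282² × 0.59 × 0.41 / 0.023²
  = 1.643524 × 0.2419 / 0.000529
  = 751.5472

Round up to the nearest whole number: n = 752

752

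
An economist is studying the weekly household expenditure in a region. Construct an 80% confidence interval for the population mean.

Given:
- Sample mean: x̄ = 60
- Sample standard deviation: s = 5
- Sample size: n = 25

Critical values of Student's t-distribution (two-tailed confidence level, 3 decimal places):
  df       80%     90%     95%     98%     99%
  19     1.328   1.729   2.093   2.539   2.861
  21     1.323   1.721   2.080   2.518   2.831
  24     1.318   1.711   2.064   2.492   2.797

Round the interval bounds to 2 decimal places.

The population standard deviation σ is unknown (only the sample standard deviation s is given), so use a t-interval with df = n - 1 = 25 - 1 = 24.

For 80% confidence with df = 24, t* = 1.318 (from t-table)

Standard error: SE = s/√n = 5/√25 = 1.000000

Margin of error: E = t* × SE = 1.318 × 1.000000 = 1.3180

T-interval: x̄ ± E = 60 ± 1.3180 = (58.6820, 61.3180)

Rounded to 2 decimal places:

(58.68, 61.32)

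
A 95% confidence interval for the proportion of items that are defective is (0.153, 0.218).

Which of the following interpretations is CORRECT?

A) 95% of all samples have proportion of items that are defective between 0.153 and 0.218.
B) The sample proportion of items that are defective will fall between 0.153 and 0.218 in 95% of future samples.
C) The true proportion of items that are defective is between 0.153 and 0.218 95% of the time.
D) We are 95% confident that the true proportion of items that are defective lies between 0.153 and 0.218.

A confidence interval represents our confidence in the procedure, not a probability statement about the parameter.

Key concept: If we repeated this sampling process many times and computed a 95% CI each time, about 95% of those intervals would contain the true population parameter.

For this specific interval (0.153, 0.218):
- Midpoint (point estimate): 0.1855
- Margin of error: 0.0325

The correct interpretation is the one stating confidence that the true parameter lies in the interval — option D.

D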